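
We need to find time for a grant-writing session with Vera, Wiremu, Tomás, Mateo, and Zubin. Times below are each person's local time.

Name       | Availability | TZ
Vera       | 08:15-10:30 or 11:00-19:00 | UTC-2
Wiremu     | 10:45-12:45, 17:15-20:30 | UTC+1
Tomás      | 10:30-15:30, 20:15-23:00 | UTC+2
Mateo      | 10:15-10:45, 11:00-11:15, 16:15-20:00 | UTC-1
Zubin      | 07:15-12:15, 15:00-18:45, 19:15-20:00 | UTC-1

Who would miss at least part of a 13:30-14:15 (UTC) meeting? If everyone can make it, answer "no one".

Mateo, Tomás, Wiremu, Zubin

Vera in UTC: 10:15-12:30, 13:00-21:00 (add 2h to convert from UTC-2).
Wiremu in UTC: 09:45-11:45, 16:15-19:30 (subtract 1h to convert from UTC+1).
Tomás in UTC: 08:30-13:30, 18:15-21:00 (subtract 2h to convert from UTC+2).
Mateo in UTC: 11:15-11:45, 12:00-12:15, 17:15-21:00 (add 1h to convert from UTC-1).
Zubin in UTC: 08:15-13:15, 16:00-19:45, 20:15-21:00 (add 1h to convert from UTC-1).
Vera: free for 13:30-14:15. Wiremu: not fully free for 13:30-14:15. Tomás: not fully free for 13:30-14:15. Mateo: not fully free for 13:30-14:15. Zubin: not fully free for 13:30-14:15.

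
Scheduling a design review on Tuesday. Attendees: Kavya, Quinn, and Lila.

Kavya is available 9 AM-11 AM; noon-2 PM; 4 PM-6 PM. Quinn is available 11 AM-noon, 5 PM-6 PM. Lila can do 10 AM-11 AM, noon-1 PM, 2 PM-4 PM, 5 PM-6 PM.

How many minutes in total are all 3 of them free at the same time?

Kavya ∩ Quinn: 17:00-18:00.
Kavya ∩ Quinn ∩ Lila: 17:00-18:00.
That's a single block of 60 minutes.

60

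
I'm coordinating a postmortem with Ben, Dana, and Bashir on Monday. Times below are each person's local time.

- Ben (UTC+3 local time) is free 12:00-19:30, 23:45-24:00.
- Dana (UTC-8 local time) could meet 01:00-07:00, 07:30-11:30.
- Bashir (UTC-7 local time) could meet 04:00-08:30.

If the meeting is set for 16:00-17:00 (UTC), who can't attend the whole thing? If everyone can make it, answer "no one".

Bashir, Ben

Ben in UTC: 09:00-16:30, 20:45-21:00 (subtract 3h to convert from UTC+3).
Dana in UTC: 09:00-15:00, 15:30-19:30 (add 8h to convert from UTC-8).
Bashir in UTC: 11:00-15:30 (add 7h to convert from UTC-7).
Ben: not fully free for 16:00-17:00. Dana: free for 16:00-17:00. Bashir: not fully free for 16:00-17:00.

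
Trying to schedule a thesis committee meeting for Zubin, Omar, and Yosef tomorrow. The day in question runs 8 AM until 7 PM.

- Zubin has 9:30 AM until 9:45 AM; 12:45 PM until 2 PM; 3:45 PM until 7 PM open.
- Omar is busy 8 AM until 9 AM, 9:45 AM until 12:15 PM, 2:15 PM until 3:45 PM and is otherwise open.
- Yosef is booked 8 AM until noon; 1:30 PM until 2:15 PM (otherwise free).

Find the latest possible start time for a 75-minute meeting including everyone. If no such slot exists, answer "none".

Zubin free: 09:30-09:45, 12:45-14:00, 15:45-19:00.
Omar free: 09:00-09:45, 12:15-14:15, 15:45-19:00 (invert busy blocks within the working day).
Yosef free: 12:00-13:30, 14:15-19:00 (invert busy blocks within the working day).
Zubin ∩ Omar: 09:30-09:45, 12:45-14:00, 15:45-19:00.
Zubin ∩ Omar ∩ Yosef: 12:45-13:30, 15:45-19:00.
The last common window of at least 75 minutes is 15:45-19:00; a 75-minute meeting can start as late as 17:45 and still end by 19:00.

17:45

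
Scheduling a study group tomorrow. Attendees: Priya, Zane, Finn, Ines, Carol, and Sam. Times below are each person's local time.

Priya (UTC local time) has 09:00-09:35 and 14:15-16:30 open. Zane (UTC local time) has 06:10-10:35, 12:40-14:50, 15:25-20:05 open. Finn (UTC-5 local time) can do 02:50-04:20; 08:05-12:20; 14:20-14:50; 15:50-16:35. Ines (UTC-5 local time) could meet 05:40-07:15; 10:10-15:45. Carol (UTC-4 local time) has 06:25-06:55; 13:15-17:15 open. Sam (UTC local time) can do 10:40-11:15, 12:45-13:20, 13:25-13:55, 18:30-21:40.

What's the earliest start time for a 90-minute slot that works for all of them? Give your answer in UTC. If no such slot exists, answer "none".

Priya in UTC: 09:00-09:35, 14:15-16:30.
Zane in UTC: 06:10-10:35, 12:40-14:50, 15:25-20:05.
Finn in UTC: 07:50-09:20, 13:05-17:20, 19:20-19:50, 20:50-21:35 (add 5h to convert from UTC-5).
Ines in UTC: 10:40-12:15, 15:10-20:45 (add 5h to convert from UTC-5).
Carol in UTC: 10:25-10:55, 17:15-21:15 (add 4h to convert from UTC-4).
Sam in UTC: 10:40-11:15, 12:45-13:20, 13:25-13:55, 18:30-21:40.
Priya ∩ Zane: 09:00-09:35, 14:15-14:50, 15:25-16:30.
Priya ∩ Zane ∩ Finn: 09:00-09:20, 14:15-14:50, 15:25-16:30.
Priya ∩ Zane ∩ Finn ∩ Ines: 15:25-16:30.
Priya ∩ Zane ∩ Finn ∩ Ines ∩ Carol: ∅.
Priya ∩ Zane ∩ Finn ∩ Ines ∩ Carol ∩ Sam: ∅.
There is no time when everyone is free.
No common window is at least 90 minutes long.

none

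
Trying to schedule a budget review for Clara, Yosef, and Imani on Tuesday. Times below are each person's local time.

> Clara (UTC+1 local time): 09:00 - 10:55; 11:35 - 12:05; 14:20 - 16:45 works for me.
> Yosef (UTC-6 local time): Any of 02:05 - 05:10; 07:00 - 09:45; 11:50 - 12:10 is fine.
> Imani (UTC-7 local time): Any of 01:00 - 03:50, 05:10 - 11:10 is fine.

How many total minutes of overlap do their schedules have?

Clara in UTC: 08:00-09:55, 10:35-11:05, 13:20-15:45 (subtract 1h to convert from UTC+1).
Yosef in UTC: 08:05-11:10, 13:00-15:45, 17:50-18:10 (add 6h to convert from UTC-6).
Imani in UTC: 08:00-10:50, 12:10-18:10 (add 7h to convert from UTC-7).
Clara ∩ Yosef: 08:05-09:55, 10:35-11:05, 13:20-15:45.
Clara ∩ Yosef ∩ Imani: 08:05-09:55, 10:35-10:50, 13:20-15:45.
Summing the common windows: 110 + 15 + 145 = 270 minutes.

270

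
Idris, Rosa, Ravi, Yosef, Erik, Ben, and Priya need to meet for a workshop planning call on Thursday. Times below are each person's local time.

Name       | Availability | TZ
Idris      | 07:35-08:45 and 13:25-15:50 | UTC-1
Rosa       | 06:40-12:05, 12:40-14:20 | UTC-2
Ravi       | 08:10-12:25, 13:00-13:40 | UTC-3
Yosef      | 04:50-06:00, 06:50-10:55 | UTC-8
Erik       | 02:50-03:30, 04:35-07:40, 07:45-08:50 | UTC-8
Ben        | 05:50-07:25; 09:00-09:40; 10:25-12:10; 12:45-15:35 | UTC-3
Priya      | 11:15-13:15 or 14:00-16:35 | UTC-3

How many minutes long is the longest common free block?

20

Idris in UTC: 08:35-09:45, 14:25-16:50 (add 1h to convert from UTC-1).
Rosa in UTC: 08:40-14:05, 14:40-16:20 (add 2h to convert from UTC-2).
Ravi in UTC: 11:10-15:25, 16:00-16:40 (add 3h to convert from UTC-3).
Yosef in UTC: 12:50-14:00, 14:50-18:55 (add 8h to convert from UTC-8).
Erik in UTC: 10:50-11:30, 12:35-15:40, 15:45-16:50 (add 8h to convert from UTC-8).
Ben in UTC: 08:50-10:25, 12:00-12:40, 13:25-15:10, 15:45-18:35 (add 3h to convert from UTC-3).
Priya in UTC: 14:15-16:15, 17:00-19:35 (add 3h to convert from UTC-3).
Idris ∩ Rosa: 08:40-09:45, 14:40-16:20.
Idris ∩ Rosa ∩ Ravi: 14:40-15:25, 16:00-16:20.
Idris ∩ Rosa ∩ Ravi ∩ Yosef: 14:50-15:25, 16:00-16:20.
Idris ∩ Rosa ∩ Ravi ∩ Yosef ∩ Erik: 14:50-15:25, 16:00-16:20.
Idris ∩ Rosa ∩ Ravi ∩ Yosef ∩ Erik ∩ Ben: 14:50-15:10, 16:00-16:20.
Idris ∩ Rosa ∩ Ravi ∩ Yosef ∩ Erik ∩ Ben ∩ Priya: 14:50-15:10, 16:00-16:15.
The longest is 14:50-15:10 at 20 minutes.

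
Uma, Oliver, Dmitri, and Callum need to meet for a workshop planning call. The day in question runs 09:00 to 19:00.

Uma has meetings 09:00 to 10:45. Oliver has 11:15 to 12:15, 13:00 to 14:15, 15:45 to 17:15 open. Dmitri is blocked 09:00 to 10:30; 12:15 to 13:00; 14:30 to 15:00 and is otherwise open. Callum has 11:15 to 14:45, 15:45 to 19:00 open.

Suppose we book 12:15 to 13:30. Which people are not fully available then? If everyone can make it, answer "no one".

Uma free: 10:45-19:00 (invert busy blocks within the working day).
Oliver free: 11:15-12:15, 13:00-14:15, 15:45-17:15.
Dmitri free: 10:30-12:15, 13:00-14:30, 15:00-19:00 (invert busy blocks within the working day).
Callum free: 11:15-14:45, 15:45-19:00.
Uma: free for 12:15-13:30. Oliver: not fully free for 12:15-13:30. Dmitri: not fully free for 12:15-13:30. Callum: free for 12:15-13:30.

Dmitri, Oliver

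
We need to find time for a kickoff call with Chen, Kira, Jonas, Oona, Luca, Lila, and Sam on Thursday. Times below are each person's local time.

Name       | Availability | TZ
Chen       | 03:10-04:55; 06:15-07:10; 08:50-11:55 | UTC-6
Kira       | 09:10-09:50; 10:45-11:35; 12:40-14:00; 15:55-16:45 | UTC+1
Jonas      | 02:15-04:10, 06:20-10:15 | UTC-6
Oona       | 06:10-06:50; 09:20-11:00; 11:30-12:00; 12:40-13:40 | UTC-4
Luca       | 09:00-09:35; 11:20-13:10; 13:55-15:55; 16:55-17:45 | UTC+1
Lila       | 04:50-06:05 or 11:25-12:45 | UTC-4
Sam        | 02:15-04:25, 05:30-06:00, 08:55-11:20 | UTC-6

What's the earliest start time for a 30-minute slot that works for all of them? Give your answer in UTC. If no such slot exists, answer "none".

none

Chen in UTC: 09:10-10:55, 12:15-13:10, 14:50-17:55 (add 6h to convert from UTC-6).
Kira in UTC: 08:10-08:50, 09:45-10:35, 11:40-13:00, 14:55-15:45 (subtract 1h to convert from UTC+1).
Jonas in UTC: 08:15-10:10, 12:20-16:15 (add 6h to convert from UTC-6).
Oona in UTC: 10:10-10:50, 13:20-15:00, 15:30-16:00, 16:40-17:40 (add 4h to convert from UTC-4).
Luca in UTC: 08:00-08:35, 10:20-12:10, 12:55-14:55, 15:55-16:45 (subtract 1h to convert from UTC+1).
Lila in UTC: 08:50-10:05, 15:25-16:45 (add 4h to convert from UTC-4).
Sam in UTC: 08:15-10:25, 11:30-12:00, 14:55-17:20 (add 6h to convert from UTC-6).
Chen ∩ Kira: 09:45-10:35, 12:15-13:00, 14:55-15:45.
Chen ∩ Kira ∩ Jonas: 09:45-10:10, 12:20-13:00, 14:55-15:45.
Chen ∩ Kira ∩ Jonas ∩ Oona: 14:55-15:00, 15:30-15:45.
Chen ∩ Kira ∩ Jonas ∩ Oona ∩ Luca: ∅.
Chen ∩ Kira ∩ Jonas ∩ Oona ∩ Luca ∩ Lila: ∅.
Chen ∩ Kira ∩ Jonas ∩ Oona ∩ Luca ∩ Lila ∩ Sam: ∅.
There is no time when everyone is free.
No common window is at least 30 minutes long.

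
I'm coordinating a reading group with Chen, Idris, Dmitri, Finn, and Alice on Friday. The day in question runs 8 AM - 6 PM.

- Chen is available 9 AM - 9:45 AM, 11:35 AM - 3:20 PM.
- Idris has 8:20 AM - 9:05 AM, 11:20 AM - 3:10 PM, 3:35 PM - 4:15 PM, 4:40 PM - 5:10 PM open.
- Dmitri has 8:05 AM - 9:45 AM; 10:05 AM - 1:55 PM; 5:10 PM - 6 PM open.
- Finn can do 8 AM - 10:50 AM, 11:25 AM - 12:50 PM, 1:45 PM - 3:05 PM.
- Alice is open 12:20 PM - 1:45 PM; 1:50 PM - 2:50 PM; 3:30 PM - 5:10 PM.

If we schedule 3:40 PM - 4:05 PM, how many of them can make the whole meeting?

2

Idris and Alice can make the full 15:40-16:05 slot — that's 2.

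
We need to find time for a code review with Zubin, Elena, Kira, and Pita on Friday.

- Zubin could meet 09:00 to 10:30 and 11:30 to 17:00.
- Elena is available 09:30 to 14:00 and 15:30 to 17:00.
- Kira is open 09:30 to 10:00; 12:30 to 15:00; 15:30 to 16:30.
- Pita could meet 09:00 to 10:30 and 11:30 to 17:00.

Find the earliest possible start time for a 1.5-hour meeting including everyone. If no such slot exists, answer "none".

12:30

Zubin ∩ Elena: 09:30-10:30, 11:30-14:00, 15:30-17:00.
Zubin ∩ Elena ∩ Kira: 09:30-10:00, 12:30-14:00, 15:30-16:30.
Zubin ∩ Elena ∩ Kira ∩ Pita: 09:30-10:00, 12:30-14:00, 15:30-16:30.
The first common window of at least 90 minutes is 12:30-14:00, so the earliest start is 12:30.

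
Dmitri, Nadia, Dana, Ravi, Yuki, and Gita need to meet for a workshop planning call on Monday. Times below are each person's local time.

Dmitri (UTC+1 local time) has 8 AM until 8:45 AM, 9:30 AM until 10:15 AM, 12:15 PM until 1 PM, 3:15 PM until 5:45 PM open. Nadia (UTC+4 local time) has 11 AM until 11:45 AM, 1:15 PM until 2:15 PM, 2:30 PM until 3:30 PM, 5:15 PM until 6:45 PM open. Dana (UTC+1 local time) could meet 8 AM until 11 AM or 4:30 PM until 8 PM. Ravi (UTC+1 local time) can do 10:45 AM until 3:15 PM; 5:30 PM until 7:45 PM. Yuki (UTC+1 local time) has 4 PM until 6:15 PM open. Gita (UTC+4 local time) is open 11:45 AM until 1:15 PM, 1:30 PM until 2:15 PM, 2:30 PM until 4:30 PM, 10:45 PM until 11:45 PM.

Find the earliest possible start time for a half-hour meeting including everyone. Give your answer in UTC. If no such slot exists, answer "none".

none

Dmitri in UTC: 07:00-07:45, 08:30-09:15, 11:15-12:00, 14:15-16:45 (subtract 1h to convert from UTC+1).
Nadia in UTC: 07:00-07:45, 09:15-10:15, 10:30-11:30, 13:15-14:45 (subtract 4h to convert from UTC+4).
Dana in UTC: 07:00-10:00, 15:30-19:00 (subtract 1h to convert from UTC+1).
Ravi in UTC: 09:45-14:15, 16:30-18:45 (subtract 1h to convert from UTC+1).
Yuki in UTC: 15:00-17:15 (subtract 1h to convert from UTC+1).
Gita in UTC: 07:45-09:15, 09:30-10:15, 10:30-12:30, 18:45-19:45 (subtract 4h to convert from UTC+4).
Dmitri ∩ Nadia: 07:00-07:45, 11:15-11:30, 14:15-14:45.
Dmitri ∩ Nadia ∩ Dana: 07:00-07:45.
Dmitri ∩ Nadia ∩ Dana ∩ Ravi: ∅.
Dmitri ∩ Nadia ∩ Dana ∩ Ravi ∩ Yuki: ∅.
Dmitri ∩ Nadia ∩ Dana ∩ Ravi ∩ Yuki ∩ Gita: ∅.
There is no time when everyone is free.
No common window is at least 30 minutes long.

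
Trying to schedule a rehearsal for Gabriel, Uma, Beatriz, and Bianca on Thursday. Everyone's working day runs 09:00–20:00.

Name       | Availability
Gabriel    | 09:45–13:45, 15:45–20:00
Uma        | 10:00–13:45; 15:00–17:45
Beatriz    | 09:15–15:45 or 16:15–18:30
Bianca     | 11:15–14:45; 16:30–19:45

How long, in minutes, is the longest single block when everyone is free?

Gabriel ∩ Uma: 10:00-13:45, 15:45-17:45.
Gabriel ∩ Uma ∩ Beatriz: 10:00-13:45, 16:15-17:45.
Gabriel ∩ Uma ∩ Beatriz ∩ Bianca: 11:15-13:45, 16:30-17:45.
The longest is 11:15-13:45 at 150 minutes.

150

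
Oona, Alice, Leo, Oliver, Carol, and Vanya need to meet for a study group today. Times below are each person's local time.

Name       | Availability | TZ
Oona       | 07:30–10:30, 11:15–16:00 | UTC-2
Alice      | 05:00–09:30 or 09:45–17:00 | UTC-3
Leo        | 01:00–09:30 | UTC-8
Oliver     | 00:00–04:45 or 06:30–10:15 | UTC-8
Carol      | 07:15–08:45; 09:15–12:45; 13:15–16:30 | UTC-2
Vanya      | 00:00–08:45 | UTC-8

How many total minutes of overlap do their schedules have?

Oona in UTC: 09:30-12:30, 13:15-18:00 (add 2h to convert from UTC-2).
Alice in UTC: 08:00-12:30, 12:45-20:00 (add 3h to convert from UTC-3).
Leo in UTC: 09:00-17:30 (add 8h to convert from UTC-8).
Oliver in UTC: 08:00-12:45, 14:30-18:15 (add 8h to convert from UTC-8).
Carol in UTC: 09:15-10:45, 11:15-14:45, 15:15-18:30 (add 2h to convert from UTC-2).
Vanya in UTC: 08:00-16:45 (add 8h to convert from UTC-8).
Oona ∩ Alice: 09:30-12:30, 13:15-18:00.
Oona ∩ Alice ∩ Leo: 09:30-12:30, 13:15-17:30.
Oona ∩ Alice ∩ Leo ∩ Oliver: 09:30-12:30, 14:30-17:30.
Oona ∩ Alice ∩ Leo ∩ Oliver ∩ Carol: 09:30-10:45, 11:15-12:30, 14:30-14:45, 15:15-17:30.
Oona ∩ Alice ∩ Leo ∩ Oliver ∩ Carol ∩ Vanya: 09:30-10:45, 11:15-12:30, 14:30-14:45, 15:15-16:45.
Those are the intersection windows.
Summing the common windows: 75 + 75 + 15 + 90 = 255 minutes.

255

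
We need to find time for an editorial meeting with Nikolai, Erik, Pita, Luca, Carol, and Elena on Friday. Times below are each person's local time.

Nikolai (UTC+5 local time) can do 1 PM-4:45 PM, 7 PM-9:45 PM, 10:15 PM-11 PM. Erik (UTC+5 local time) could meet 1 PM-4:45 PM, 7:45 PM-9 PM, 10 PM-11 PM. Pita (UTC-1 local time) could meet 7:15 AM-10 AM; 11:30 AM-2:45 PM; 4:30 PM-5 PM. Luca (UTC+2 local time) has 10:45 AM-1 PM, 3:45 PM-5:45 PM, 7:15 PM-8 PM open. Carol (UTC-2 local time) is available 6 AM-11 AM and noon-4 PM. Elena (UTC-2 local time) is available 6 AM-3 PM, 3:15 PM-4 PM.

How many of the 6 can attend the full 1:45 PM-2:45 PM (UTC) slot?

3

Nikolai in UTC: 08:00-11:45, 14:00-16:45, 17:15-18:00 (subtract 5h to convert from UTC+5).
Erik in UTC: 08:00-11:45, 14:45-16:00, 17:00-18:00 (subtract 5h to convert from UTC+5).
Pita in UTC: 08:15-11:00, 12:30-15:45, 17:30-18:00 (add 1h to convert from UTC-1).
Luca in UTC: 08:45-11:00, 13:45-15:45, 17:15-18:00 (subtract 2h to convert from UTC+2).
Carol in UTC: 08:00-13:00, 14:00-18:00 (add 2h to convert from UTC-2).
Elena in UTC: 08:00-17:00, 17:15-18:00 (add 2h to convert from UTC-2).
Pita, Luca, and Elena can make the full 13:45-14:45 slot — that's 3.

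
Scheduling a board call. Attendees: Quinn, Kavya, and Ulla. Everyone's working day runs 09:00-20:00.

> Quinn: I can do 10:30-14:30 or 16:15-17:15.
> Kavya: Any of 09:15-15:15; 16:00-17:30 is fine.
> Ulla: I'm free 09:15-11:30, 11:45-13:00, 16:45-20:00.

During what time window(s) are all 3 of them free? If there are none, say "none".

Quinn ∩ Kavya: 10:30-14:30, 16:15-17:15.
Quinn ∩ Kavya ∩ Ulla: 10:30-11:30, 11:45-13:00, 16:45-17:15.

10:30-11:30, 11:45-13:00, 16:45-17:15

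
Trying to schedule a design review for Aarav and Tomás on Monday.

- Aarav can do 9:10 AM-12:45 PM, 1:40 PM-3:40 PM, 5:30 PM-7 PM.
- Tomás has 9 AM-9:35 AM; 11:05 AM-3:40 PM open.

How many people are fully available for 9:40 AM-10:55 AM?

1

Aarav can make the full 09:40-10:55 slot — that's 1.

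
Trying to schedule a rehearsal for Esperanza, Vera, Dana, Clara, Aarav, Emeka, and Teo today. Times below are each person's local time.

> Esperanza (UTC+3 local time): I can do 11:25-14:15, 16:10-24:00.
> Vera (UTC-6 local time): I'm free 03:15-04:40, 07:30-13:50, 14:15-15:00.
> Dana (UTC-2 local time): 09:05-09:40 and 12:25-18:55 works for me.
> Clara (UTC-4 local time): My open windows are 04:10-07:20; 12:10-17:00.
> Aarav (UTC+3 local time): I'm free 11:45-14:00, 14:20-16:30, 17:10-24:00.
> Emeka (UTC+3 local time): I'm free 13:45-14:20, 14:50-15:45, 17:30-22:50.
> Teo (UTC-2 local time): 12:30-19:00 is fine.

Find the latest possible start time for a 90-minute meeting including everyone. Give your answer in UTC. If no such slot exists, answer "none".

18:20

Esperanza in UTC: 08:25-11:15, 13:10-21:00 (subtract 3h to convert from UTC+3).
Vera in UTC: 09:15-10:40, 13:30-19:50, 20:15-21:00 (add 6h to convert from UTC-6).
Dana in UTC: 11:05-11:40, 14:25-20:55 (add 2h to convert from UTC-2).
Clara in UTC: 08:10-11:20, 16:10-21:00 (add 4h to convert from UTC-4).
Aarav in UTC: 08:45-11:00, 11:20-13:30, 14:10-21:00 (subtract 3h to convert from UTC+3).
Emeka in UTC: 10:45-11:20, 11:50-12:45, 14:30-19:50 (subtract 3h to convert from UTC+3).
Teo in UTC: 14:30-21:00 (add 2h to convert from UTC-2).
Esperanza ∩ Vera: 09:15-10:40, 13:30-19:50, 20:15-21:00.
Esperanza ∩ Vera ∩ Dana: 14:25-19:50, 20:15-20:55.
Esperanza ∩ Vera ∩ Dana ∩ Clara: 16:10-19:50, 20:15-20:55.
Esperanza ∩ Vera ∩ Dana ∩ Clara ∩ Aarav: 16:10-19:50, 20:15-20:55.
Esperanza ∩ Vera ∩ Dana ∩ Clara ∩ Aarav ∩ Emeka: 16:10-19:50.
Esperanza ∩ Vera ∩ Dana ∩ Clara ∩ Aarav ∩ Emeka ∩ Teo: 16:10-19:50.
The last common window of at least 90 minutes is 16:10-19:50; a 90-minute meeting can start as late as 18:20 and still end by 19:50.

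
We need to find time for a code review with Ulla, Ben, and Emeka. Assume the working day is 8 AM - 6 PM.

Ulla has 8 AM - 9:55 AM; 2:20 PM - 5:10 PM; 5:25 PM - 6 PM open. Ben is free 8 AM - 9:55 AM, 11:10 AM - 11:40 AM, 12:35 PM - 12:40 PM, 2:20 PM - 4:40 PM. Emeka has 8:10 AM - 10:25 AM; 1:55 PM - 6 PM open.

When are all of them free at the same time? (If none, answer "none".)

08:10-09:55, 14:20-16:40

Ulla ∩ Ben: 08:00-09:55, 14:20-16:40.
Ulla ∩ Ben ∩ Emeka: 08:10-09:55, 14:20-16:40.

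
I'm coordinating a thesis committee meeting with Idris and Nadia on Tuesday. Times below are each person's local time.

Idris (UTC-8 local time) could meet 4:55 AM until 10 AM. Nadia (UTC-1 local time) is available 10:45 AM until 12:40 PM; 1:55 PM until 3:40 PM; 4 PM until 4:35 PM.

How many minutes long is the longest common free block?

105

Idris in UTC: 12:55-18:00 (add 8h to convert from UTC-8).
Nadia in UTC: 11:45-13:40, 14:55-16:40, 17:00-17:35 (add 1h to convert from UTC-1).
Idris ∩ Nadia: 12:55-13:40, 14:55-16:40, 17:00-17:35.
The longest is 14:55-16:40 at 105 minutes.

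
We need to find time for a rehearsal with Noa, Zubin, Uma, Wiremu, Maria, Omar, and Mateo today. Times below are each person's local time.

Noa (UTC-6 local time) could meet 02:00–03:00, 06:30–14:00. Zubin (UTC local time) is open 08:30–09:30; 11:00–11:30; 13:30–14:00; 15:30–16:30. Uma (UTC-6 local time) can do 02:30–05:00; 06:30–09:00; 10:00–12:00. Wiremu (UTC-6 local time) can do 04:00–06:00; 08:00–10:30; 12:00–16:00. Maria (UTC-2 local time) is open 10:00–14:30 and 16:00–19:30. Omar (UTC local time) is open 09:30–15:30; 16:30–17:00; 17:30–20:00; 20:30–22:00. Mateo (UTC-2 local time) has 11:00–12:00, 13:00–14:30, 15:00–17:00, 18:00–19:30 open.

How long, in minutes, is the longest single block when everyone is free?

0

Noa in UTC: 08:00-09:00, 12:30-20:00 (add 6h to convert from UTC-6).
Zubin in UTC: 08:30-09:30, 11:00-11:30, 13:30-14:00, 15:30-16:30.
Uma in UTC: 08:30-11:00, 12:30-15:00, 16:00-18:00 (add 6h to convert from UTC-6).
Wiremu in UTC: 10:00-12:00, 14:00-16:30, 18:00-22:00 (add 6h to convert from UTC-6).
Maria in UTC: 12:00-16:30, 18:00-21:30 (add 2h to convert from UTC-2).
Omar in UTC: 09:30-15:30, 16:30-17:00, 17:30-20:00, 20:30-22:00.
Mateo in UTC: 13:00-14:00, 15:00-16:30, 17:00-19:00, 20:00-21:30 (add 2h to convert from UTC-2).
Noa ∩ Zubin: 08:30-09:00, 13:30-14:00, 15:30-16:30.
Noa ∩ Zubin ∩ Uma: 08:30-09:00, 13:30-14:00, 16:00-16:30.
Noa ∩ Zubin ∩ Uma ∩ Wiremu: 16:00-16:30.
Noa ∩ Zubin ∩ Uma ∩ Wiremu ∩ Maria: 16:00-16:30.
Noa ∩ Zubin ∩ Uma ∩ Wiremu ∩ Maria ∩ Omar: ∅.
Noa ∩ Zubin ∩ Uma ∩ Wiremu ∩ Maria ∩ Omar ∩ Mateo: ∅.
There is no time when everyone is free.
No common window exists, so the longest block is 0 minutes.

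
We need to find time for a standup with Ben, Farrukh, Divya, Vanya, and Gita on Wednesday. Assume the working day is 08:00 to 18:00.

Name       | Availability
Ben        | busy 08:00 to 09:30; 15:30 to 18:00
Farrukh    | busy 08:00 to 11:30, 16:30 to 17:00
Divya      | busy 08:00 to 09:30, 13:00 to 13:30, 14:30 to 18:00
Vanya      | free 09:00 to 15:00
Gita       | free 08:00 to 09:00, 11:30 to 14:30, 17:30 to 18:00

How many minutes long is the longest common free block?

90

Ben free: 09:30-15:30 (invert busy blocks within the working day).
Farrukh free: 11:30-16:30, 17:00-18:00 (invert busy blocks within the working day).
Divya free: 09:30-13:00, 13:30-14:30 (invert busy blocks within the working day).
Vanya free: 09:00-15:00.
Gita free: 08:00-09:00, 11:30-14:30, 17:30-18:00.
Ben ∩ Farrukh: 11:30-15:30.
Ben ∩ Farrukh ∩ Divya: 11:30-13:00, 13:30-14:30.
Ben ∩ Farrukh ∩ Divya ∩ Vanya: 11:30-13:00, 13:30-14:30.
Ben ∩ Farrukh ∩ Divya ∩ Vanya ∩ Gita: 11:30-13:00, 13:30-14:30.
Those are the intersection windows.
The longest is 11:30-13:00 at 90 minutes.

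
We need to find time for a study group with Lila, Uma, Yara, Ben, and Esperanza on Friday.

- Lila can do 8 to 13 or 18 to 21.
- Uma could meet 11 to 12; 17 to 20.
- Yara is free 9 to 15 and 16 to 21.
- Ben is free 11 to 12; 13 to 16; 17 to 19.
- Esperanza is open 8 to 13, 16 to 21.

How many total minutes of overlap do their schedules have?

120

Lila ∩ Uma: 11:00-12:00, 18:00-20:00.
Lila ∩ Uma ∩ Yara: 11:00-12:00, 18:00-20:00.
Lila ∩ Uma ∩ Yara ∩ Ben: 11:00-12:00, 18:00-19:00.
Lila ∩ Uma ∩ Yara ∩ Ben ∩ Esperanza: 11:00-12:00, 18:00-19:00.
Summing the common windows: 60 + 60 = 120 minutes.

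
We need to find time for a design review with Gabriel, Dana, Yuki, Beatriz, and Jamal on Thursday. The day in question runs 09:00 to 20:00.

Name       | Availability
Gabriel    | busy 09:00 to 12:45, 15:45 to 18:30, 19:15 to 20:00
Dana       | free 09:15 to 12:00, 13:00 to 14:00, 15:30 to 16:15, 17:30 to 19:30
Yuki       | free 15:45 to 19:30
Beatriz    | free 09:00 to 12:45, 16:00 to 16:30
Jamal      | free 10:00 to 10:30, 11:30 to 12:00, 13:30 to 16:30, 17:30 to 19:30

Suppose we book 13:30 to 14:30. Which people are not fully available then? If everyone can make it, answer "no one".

Gabriel free: 12:45-15:45, 18:30-19:15 (invert busy blocks within the working day).
Dana free: 09:15-12:00, 13:00-14:00, 15:30-16:15, 17:30-19:30.
Yuki free: 15:45-19:30.
Beatriz free: 09:00-12:45, 16:00-16:30.
Jamal free: 10:00-10:30, 11:30-12:00, 13:30-16:30, 17:30-19:30.
Gabriel: free for 13:30-14:30. Dana: not fully free for 13:30-14:30. Yuki: not fully free for 13:30-14:30. Beatriz: not fully free for 13:30-14:30. Jamal: free for 13:30-14:30.

Beatriz, Dana, Yuki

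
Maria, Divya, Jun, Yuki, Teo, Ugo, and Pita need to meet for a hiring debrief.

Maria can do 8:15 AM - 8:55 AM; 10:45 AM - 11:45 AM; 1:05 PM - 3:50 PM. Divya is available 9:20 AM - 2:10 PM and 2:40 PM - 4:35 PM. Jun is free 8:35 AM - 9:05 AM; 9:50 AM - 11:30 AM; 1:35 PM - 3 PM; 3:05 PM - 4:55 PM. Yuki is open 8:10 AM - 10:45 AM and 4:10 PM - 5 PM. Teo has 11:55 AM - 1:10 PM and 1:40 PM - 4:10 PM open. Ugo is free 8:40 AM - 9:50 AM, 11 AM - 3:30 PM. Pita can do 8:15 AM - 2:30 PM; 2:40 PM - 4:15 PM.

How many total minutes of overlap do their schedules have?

Maria ∩ Divya: 10:45-11:45, 13:05-14:10, 14:40-15:50.
Maria ∩ Divya ∩ Jun: 10:45-11:30, 13:35-14:10, 14:40-15:00, 15:05-15:50.
Maria ∩ Divya ∩ Jun ∩ Yuki: ∅.
Maria ∩ Divya ∩ Jun ∩ Yuki ∩ Teo: ∅.
Maria ∩ Divya ∩ Jun ∩ Yuki ∩ Teo ∩ Ugo: ∅.
Maria ∩ Divya ∩ Jun ∩ Yuki ∩ Teo ∩ Ugo ∩ Pita: ∅.
There is no time when everyone is free.
There is no common window, so the total is 0 minutes.

0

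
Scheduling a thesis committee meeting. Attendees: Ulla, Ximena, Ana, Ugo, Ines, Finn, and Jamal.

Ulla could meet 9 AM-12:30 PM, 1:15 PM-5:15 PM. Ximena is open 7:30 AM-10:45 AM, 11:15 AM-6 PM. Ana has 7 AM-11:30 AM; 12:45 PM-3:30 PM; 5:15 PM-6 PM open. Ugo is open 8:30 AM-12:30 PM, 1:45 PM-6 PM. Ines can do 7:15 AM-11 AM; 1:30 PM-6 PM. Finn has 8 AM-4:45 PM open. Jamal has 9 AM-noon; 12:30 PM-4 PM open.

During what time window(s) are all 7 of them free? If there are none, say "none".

09:00-10:45, 13:45-15:30

Ulla ∩ Ximena: 09:00-10:45, 11:15-12:30, 13:15-17:15.
Ulla ∩ Ximena ∩ Ana: 09:00-10:45, 11:15-11:30, 13:15-15:30.
Ulla ∩ Ximena ∩ Ana ∩ Ugo: 09:00-10:45, 11:15-11:30, 13:45-15:30.
Ulla ∩ Ximena ∩ Ana ∩ Ugo ∩ Ines: 09:00-10:45, 13:45-15:30.
Ulla ∩ Ximena ∩ Ana ∩ Ugo ∩ Ines ∩ Finn: 09:00-10:45, 13:45-15:30.
Ulla ∩ Ximena ∩ Ana ∩ Ugo ∩ Ines ∩ Finn ∩ Jamal: 09:00-10:45, 13:45-15:30.
Those are the intersection windows.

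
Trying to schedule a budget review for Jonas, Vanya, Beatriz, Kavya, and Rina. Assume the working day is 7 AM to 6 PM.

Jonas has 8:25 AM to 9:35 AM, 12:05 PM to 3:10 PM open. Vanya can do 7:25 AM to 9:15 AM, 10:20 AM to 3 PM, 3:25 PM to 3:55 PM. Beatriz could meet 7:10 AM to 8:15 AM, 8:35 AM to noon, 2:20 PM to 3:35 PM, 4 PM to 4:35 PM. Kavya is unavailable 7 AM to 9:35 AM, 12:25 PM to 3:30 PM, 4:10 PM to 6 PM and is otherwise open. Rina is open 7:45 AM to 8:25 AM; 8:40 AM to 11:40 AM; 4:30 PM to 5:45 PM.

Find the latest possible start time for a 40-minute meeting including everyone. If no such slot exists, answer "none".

none

Jonas free: 08:25-09:35, 12:05-15:10.
Vanya free: 07:25-09:15, 10:20-15:00, 15:25-15:55.
Beatriz free: 07:10-08:15, 08:35-12:00, 14:20-15:35, 16:00-16:35.
Kavya free: 09:35-12:25, 15:30-16:10 (invert busy blocks within the working day).
Rina free: 07:45-08:25, 08:40-11:40, 16:30-17:45.
Jonas ∩ Vanya: 08:25-09:15, 12:05-15:00.
Jonas ∩ Vanya ∩ Beatriz: 08:35-09:15, 14:20-15:00.
Jonas ∩ Vanya ∩ Beatriz ∩ Kavya: ∅.
Jonas ∩ Vanya ∩ Beatriz ∩ Kavya ∩ Rina: ∅.
There is no time when everyone is free.
No common window is at least 40 minutes long.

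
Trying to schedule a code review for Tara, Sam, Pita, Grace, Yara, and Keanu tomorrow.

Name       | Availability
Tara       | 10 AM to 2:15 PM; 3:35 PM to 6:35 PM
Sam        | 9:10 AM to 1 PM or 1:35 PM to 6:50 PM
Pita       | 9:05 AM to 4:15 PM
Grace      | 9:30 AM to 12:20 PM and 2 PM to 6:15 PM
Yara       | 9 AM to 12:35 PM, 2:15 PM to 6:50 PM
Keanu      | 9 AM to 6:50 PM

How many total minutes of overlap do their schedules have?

Tara ∩ Sam: 10:00-13:00, 13:35-14:15, 15:35-18:35.
Tara ∩ Sam ∩ Pita: 10:00-13:00, 13:35-14:15, 15:35-16:15.
Tara ∩ Sam ∩ Pita ∩ Grace: 10:00-12:20, 14:00-14:15, 15:35-16:15.
Tara ∩ Sam ∩ Pita ∩ Grace ∩ Yara: 10:00-12:20, 15:35-16:15.
Tara ∩ Sam ∩ Pita ∩ Grace ∩ Yara ∩ Keanu: 10:00-12:20, 15:35-16:15.
Those are the intersection windows.
Summing the common windows: 140 + 40 = 180 minutes.

180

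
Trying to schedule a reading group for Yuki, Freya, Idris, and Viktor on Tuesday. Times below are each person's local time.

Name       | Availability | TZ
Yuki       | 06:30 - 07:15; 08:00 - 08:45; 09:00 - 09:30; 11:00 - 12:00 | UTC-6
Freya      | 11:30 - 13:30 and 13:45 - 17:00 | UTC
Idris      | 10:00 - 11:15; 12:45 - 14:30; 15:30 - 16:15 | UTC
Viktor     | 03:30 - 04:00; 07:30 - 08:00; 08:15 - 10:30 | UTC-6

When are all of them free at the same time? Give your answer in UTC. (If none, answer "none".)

14:15-14:30

Yuki in UTC: 12:30-13:15, 14:00-14:45, 15:00-15:30, 17:00-18:00 (add 6h to convert from UTC-6).
Freya in UTC: 11:30-13:30, 13:45-17:00.
Idris in UTC: 10:00-11:15, 12:45-14:30, 15:30-16:15.
Viktor in UTC: 09:30-10:00, 13:30-14:00, 14:15-16:30 (add 6h to convert from UTC-6).
Yuki ∩ Freya: 12:30-13:15, 14:00-14:45, 15:00-15:30.
Yuki ∩ Freya ∩ Idris: 12:45-13:15, 14:00-14:30.
Yuki ∩ Freya ∩ Idris ∩ Viktor: 14:15-14:30.
So the common availability across everyone is 14:15-14:30.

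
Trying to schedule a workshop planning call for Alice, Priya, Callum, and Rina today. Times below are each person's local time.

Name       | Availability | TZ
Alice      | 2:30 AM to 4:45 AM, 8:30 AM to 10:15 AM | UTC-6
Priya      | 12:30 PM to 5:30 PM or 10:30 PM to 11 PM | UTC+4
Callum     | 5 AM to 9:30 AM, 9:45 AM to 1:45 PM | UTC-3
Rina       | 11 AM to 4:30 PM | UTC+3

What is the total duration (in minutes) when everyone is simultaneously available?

Alice in UTC: 08:30-10:45, 14:30-16:15 (add 6h to convert from UTC-6).
Priya in UTC: 08:30-13:30, 18:30-19:00 (subtract 4h to convert from UTC+4).
Callum in UTC: 08:00-12:30, 12:45-16:45 (add 3h to convert from UTC-3).
Rina in UTC: 08:00-13:30 (subtract 3h to convert from UTC+3).
Alice ∩ Priya: 08:30-10:45.
Alice ∩ Priya ∩ Callum: 08:30-10:45.
Alice ∩ Priya ∩ Callum ∩ Rina: 08:30-10:45.
That's a single block of 135 minutes.

135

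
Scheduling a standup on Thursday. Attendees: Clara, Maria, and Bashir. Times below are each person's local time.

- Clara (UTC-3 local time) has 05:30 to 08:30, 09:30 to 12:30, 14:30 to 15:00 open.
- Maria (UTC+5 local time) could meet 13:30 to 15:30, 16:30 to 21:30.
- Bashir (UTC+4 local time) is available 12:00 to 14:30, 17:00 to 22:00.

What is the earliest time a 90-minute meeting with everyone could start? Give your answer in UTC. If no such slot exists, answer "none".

Clara in UTC: 08:30-11:30, 12:30-15:30, 17:30-18:00 (add 3h to convert from UTC-3).
Maria in UTC: 08:30-10:30, 11:30-16:30 (subtract 5h to convert from UTC+5).
Bashir in UTC: 08:00-10:30, 13:00-18:00 (subtract 4h to convert from UTC+4).
Clara ∩ Maria: 08:30-10:30, 12:30-15:30.
Clara ∩ Maria ∩ Bashir: 08:30-10:30, 13:00-15:30.
So the common availability across everyone is 08:30-10:30, 13:00-15:30.
The first common window of at least 90 minutes is 08:30-10:30, so the earliest start is 08:30.

08:30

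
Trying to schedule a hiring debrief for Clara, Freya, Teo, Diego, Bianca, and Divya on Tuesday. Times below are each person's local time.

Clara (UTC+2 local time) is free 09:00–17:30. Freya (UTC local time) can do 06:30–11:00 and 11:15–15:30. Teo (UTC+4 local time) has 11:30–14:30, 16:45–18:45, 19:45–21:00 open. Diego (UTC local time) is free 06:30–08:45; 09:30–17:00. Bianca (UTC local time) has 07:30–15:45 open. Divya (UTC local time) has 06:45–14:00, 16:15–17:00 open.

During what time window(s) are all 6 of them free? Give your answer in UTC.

07:30-08:45, 09:30-10:30, 12:45-14:00

Clara in UTC: 07:00-15:30 (subtract 2h to convert from UTC+2).
Freya in UTC: 06:30-11:00, 11:15-15:30.
Teo in UTC: 07:30-10:30, 12:45-14:45, 15:45-17:00 (subtract 4h to convert from UTC+4).
Diego in UTC: 06:30-08:45, 09:30-17:00.
Bianca in UTC: 07:30-15:45.
Divya in UTC: 06:45-14:00, 16:15-17:00.
Clara ∩ Freya: 07:00-11:00, 11:15-15:30.
Clara ∩ Freya ∩ Teo: 07:30-10:30, 12:45-14:45.
Clara ∩ Freya ∩ Teo ∩ Diego: 07:30-08:45, 09:30-10:30, 12:45-14:45.
Clara ∩ Freya ∩ Teo ∩ Diego ∩ Bianca: 07:30-08:45, 09:30-10:30, 12:45-14:45.
Clara ∩ Freya ∩ Teo ∩ Diego ∩ Bianca ∩ Divya: 07:30-08:45, 09:30-10:30, 12:45-14:00.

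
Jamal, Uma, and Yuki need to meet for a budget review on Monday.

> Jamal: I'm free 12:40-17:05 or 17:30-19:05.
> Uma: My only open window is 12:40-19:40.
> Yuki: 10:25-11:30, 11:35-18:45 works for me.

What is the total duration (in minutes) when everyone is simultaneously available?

340

Jamal ∩ Uma: 12:40-17:05, 17:30-19:05.
Jamal ∩ Uma ∩ Yuki: 12:40-17:05, 17:30-18:45.
So the common availability across everyone is 12:40-17:05, 17:30-18:45.
Summing the common windows: 265 + 75 = 340 minutes.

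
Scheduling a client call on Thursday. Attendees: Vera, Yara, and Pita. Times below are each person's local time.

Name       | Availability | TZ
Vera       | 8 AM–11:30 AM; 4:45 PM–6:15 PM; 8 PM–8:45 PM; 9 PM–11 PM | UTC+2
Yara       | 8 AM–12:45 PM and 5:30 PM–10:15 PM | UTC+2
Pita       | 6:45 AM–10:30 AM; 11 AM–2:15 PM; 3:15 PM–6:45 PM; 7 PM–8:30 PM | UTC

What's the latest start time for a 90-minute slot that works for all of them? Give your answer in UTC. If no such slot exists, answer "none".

Vera in UTC: 06:00-09:30, 14:45-16:15, 18:00-18:45, 19:00-21:00 (subtract 2h to convert from UTC+2).
Yara in UTC: 06:00-10:45, 15:30-20:15 (subtract 2h to convert from UTC+2).
Pita in UTC: 06:45-10:30, 11:00-14:15, 15:15-18:45, 19:00-20:30.
Vera ∩ Yara: 06:00-09:30, 15:30-16:15, 18:00-18:45, 19:00-20:15.
Vera ∩ Yara ∩ Pita: 06:45-09:30, 15:30-16:15, 18:00-18:45, 19:00-20:15.
The last common window of at least 90 minutes is 06:45-09:30; a 90-minute meeting can start as late as 08:00 and still end by 09:30.

08:00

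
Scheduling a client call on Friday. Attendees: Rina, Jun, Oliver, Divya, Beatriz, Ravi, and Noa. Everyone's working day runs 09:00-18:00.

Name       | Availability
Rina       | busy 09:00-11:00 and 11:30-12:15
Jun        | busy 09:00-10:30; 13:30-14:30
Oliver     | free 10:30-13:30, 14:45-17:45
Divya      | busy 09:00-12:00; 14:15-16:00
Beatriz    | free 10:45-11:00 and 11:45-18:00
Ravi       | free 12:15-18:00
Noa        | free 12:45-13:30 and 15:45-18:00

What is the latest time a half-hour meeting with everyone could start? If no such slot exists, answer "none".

Rina free: 11:00-11:30, 12:15-18:00 (invert busy blocks within the working day).
Jun free: 10:30-13:30, 14:30-18:00 (invert busy blocks within the working day).
Oliver free: 10:30-13:30, 14:45-17:45.
Divya free: 12:00-14:15, 16:00-18:00 (invert busy blocks within the working day).
Beatriz free: 10:45-11:00, 11:45-18:00.
Ravi free: 12:15-18:00.
Noa free: 12:45-13:30, 15:45-18:00.
Rina ∩ Jun: 11:00-11:30, 12:15-13:30, 14:30-18:00.
Rina ∩ Jun ∩ Oliver: 11:00-11:30, 12:15-13:30, 14:45-17:45.
Rina ∩ Jun ∩ Oliver ∩ Divya: 12:15-13:30, 16:00-17:45.
Rina ∩ Jun ∩ Oliver ∩ Divya ∩ Beatriz: 12:15-13:30, 16:00-17:45.
Rina ∩ Jun ∩ Oliver ∩ Divya ∩ Beatriz ∩ Ravi: 12:15-13:30, 16:00-17:45.
Rina ∩ Jun ∩ Oliver ∩ Divya ∩ Beatriz ∩ Ravi ∩ Noa: 12:45-13:30, 16:00-17:45.
The last common window of at least 30 minutes is 16:00-17:45; a 30-minute meeting can start as late as 17:15 and still end by 17:45.

17:15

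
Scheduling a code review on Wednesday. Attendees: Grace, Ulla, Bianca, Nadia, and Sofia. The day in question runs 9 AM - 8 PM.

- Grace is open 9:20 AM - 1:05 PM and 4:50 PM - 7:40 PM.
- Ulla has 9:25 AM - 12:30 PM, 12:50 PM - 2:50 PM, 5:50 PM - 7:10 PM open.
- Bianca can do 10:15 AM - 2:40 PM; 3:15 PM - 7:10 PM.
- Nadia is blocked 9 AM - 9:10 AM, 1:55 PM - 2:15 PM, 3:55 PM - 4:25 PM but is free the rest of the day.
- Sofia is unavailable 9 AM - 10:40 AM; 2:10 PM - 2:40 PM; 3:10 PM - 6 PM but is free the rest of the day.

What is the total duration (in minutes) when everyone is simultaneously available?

Grace free: 09:20-13:05, 16:50-19:40.
Ulla free: 09:25-12:30, 12:50-14:50, 17:50-19:10.
Bianca free: 10:15-14:40, 15:15-19:10.
Nadia free: 09:10-13:55, 14:15-15:55, 16:25-20:00 (invert busy blocks within the working day).
Sofia free: 10:40-14:10, 14:40-15:10, 18:00-20:00 (invert busy blocks within the working day).
Grace ∩ Ulla: 09:25-12:30, 12:50-13:05, 17:50-19:10.
Grace ∩ Ulla ∩ Bianca: 10:15-12:30, 12:50-13:05, 17:50-19:10.
Grace ∩ Ulla ∩ Bianca ∩ Nadia: 10:15-12:30, 12:50-13:05, 17:50-19:10.
Grace ∩ Ulla ∩ Bianca ∩ Nadia ∩ Sofia: 10:40-12:30, 12:50-13:05, 18:00-19:10.
So the common availability across everyone is 10:40-12:30, 12:50-13:05, 18:00-19:10.
Summing the common windows: 110 + 15 + 70 = 195 minutes.

195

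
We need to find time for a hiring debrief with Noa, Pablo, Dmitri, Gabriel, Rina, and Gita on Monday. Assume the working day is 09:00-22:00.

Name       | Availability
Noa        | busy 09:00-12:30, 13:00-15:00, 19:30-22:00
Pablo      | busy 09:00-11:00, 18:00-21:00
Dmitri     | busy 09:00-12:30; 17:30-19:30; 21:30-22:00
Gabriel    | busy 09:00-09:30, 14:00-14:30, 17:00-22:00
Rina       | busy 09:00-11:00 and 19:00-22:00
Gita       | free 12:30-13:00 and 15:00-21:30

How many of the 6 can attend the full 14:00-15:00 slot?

3

Noa free: 12:30-13:00, 15:00-19:30 (invert busy blocks within the working day).
Pablo free: 11:00-18:00, 21:00-22:00 (invert busy blocks within the working day).
Dmitri free: 12:30-17:30, 19:30-21:30 (invert busy blocks within the working day).
Gabriel free: 09:30-14:00, 14:30-17:00 (invert busy blocks within the working day).
Rina free: 11:00-19:00 (invert busy blocks within the working day).
Gita free: 12:30-13:00, 15:00-21:30.
Pablo, Dmitri, and Rina can make the full 14:00-15:00 slot — that's 3.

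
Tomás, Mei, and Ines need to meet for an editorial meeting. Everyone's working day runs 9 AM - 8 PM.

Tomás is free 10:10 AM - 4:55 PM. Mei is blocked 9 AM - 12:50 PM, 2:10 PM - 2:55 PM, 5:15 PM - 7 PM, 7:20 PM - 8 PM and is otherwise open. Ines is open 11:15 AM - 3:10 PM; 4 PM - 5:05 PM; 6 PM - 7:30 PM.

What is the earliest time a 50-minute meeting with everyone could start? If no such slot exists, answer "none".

Tomás free: 10:10-16:55.
Mei free: 12:50-14:10, 14:55-17:15, 19:00-19:20 (invert busy blocks within the working day).
Ines free: 11:15-15:10, 16:00-17:05, 18:00-19:30.
Tomás ∩ Mei: 12:50-14:10, 14:55-16:55.
Tomás ∩ Mei ∩ Ines: 12:50-14:10, 14:55-15:10, 16:00-16:55.
The first common window of at least 50 minutes is 12:50-14:10, so the earliest start is 12:50.

12:50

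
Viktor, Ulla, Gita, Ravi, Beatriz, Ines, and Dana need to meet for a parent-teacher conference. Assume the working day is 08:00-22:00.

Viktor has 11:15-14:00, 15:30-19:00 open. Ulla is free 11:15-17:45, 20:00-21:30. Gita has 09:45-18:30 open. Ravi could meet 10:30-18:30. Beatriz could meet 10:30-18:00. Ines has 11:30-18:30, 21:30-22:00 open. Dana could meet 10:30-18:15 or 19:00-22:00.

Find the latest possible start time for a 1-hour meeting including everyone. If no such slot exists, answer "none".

Viktor ∩ Ulla: 11:15-14:00, 15:30-17:45.
Viktor ∩ Ulla ∩ Gita: 11:15-14:00, 15:30-17:45.
Viktor ∩ Ulla ∩ Gita ∩ Ravi: 11:15-14:00, 15:30-17:45.
Viktor ∩ Ulla ∩ Gita ∩ Ravi ∩ Beatriz: 11:15-14:00, 15:30-17:45.
Viktor ∩ Ulla ∩ Gita ∩ Ravi ∩ Beatriz ∩ Ines: 11:30-14:00, 15:30-17:45.
Viktor ∩ Ulla ∩ Gita ∩ Ravi ∩ Beatriz ∩ Ines ∩ Dana: 11:30-14:00, 15:30-17:45.
The last common window of at least 60 minutes is 15:30-17:45; a 60-minute meeting can start as late as 16:45 and still end by 17:45.

16:45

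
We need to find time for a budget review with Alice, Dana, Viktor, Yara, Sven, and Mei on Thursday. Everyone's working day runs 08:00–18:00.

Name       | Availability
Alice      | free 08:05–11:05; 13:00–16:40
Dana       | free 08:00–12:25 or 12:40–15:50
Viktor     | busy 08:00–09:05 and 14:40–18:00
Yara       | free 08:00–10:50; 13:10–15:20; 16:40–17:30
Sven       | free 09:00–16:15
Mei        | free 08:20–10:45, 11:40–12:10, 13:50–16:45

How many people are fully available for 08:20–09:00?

Alice free: 08:05-11:05, 13:00-16:40.
Dana free: 08:00-12:25, 12:40-15:50.
Viktor free: 09:05-14:40 (invert busy blocks within the working day).
Yara free: 08:00-10:50, 13:10-15:20, 16:40-17:30.
Sven free: 09:00-16:15.
Mei free: 08:20-10:45, 11:40-12:10, 13:50-16:45.
Alice, Dana, Yara, and Mei can make the full 08:20-09:00 slot — that's 4.

4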